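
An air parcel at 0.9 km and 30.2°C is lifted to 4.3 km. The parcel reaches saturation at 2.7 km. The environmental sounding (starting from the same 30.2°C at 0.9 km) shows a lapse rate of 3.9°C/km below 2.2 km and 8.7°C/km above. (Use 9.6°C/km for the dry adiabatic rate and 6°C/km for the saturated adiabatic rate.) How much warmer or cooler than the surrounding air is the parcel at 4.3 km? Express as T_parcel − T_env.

-3.54°C (parcel cooler than environment)

Parcel:
  900–2700 m, dry: Δz = 1.8 km ⇒ ΔT = -17.28°C; T = 12.92°C
  2700–4300 m, saturated: Δz = 1.6 km ⇒ ΔT = -9.6°C; T = 3.32°C
Environment:
  900–2200 m, environment, lower layer: Δz = 1.3 km ⇒ ΔT = -5.07°C; T = 25.13°C
  2200–4300 m, environment, upper layer: Δz = 2.1 km ⇒ ΔT = -18.27°C; T = 6.86°C
T_parcel − T_env = 3.32 − 6.86 = -3.54°C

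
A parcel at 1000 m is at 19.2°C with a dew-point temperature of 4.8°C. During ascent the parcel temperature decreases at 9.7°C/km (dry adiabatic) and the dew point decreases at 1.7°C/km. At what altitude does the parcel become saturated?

T and T_d converge at 9.7 − 1.7 = 8°C per km
Height above start = (19.2 − 4.8) / 8 = 1.8 km
LCL altitude = 1000 m + 1800 m = 2800 m

2800 m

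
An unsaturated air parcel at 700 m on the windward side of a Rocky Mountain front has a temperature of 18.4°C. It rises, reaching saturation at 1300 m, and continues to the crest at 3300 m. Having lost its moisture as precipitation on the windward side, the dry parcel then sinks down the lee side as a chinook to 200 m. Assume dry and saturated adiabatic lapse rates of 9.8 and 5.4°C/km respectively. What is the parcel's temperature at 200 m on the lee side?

32.1°C

700 → 1300 m (dry, 9.8°C/km): ΔT = -9.8 × 0.6 = -5.88°C → T = 12.52°C
1300 → 3300 m (saturated, 5.4°C/km): ΔT = -5.4 × 2 = -10.8°C → T = 1.72°C
3300 → 200 m (dry descent, 9.8°C/km): ΔT = +9.8 × 3.1 = +30.38°C → T = 32.1°C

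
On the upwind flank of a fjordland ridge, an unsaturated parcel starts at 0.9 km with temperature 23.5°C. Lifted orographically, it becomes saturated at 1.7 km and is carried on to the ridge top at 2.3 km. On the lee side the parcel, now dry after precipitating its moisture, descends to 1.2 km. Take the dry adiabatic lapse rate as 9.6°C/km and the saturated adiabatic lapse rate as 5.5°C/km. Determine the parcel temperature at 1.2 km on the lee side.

From 900 m to 1700 m (dry): cools by 9.6 × 0.8 = 7.68°C, giving 15.82°C.
From 1700 m to 2300 m (saturated): cools by 5.5 × 0.6 = 3.3°C, giving 12.52°C.
From 2300 m to 1200 m (dry descent): warms by 9.6 × 1.1 = 10.56°C, giving 23.08°C.

23.08°C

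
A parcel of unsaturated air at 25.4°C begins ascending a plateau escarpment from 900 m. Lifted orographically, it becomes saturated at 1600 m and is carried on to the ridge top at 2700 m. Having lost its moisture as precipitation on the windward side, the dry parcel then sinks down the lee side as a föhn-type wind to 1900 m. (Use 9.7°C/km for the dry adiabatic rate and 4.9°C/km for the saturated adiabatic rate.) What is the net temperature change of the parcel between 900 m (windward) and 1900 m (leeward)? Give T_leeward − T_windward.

-4.42°C

Dry to 1600 m: -9.7 × 0.7 km = -6.79°C, so T = 18.61°C.
Saturated to 2700 m: -4.9 × 1.1 km = -5.39°C, so T = 13.22°C.
Dry descent to 1900 m: +9.7 × 0.8 km = +7.76°C, so T = 20.98°C.
Net change vs windward start: 20.98 − 25.4 = -4.42°C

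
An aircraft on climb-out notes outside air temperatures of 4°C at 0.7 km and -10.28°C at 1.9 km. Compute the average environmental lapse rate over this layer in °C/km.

Γ = −ΔT/Δz = (4 − (-10.28)) / (1900 − 700) m
  = 14.28°C / 1.2 km = 11.9°C/km

11.9°C/km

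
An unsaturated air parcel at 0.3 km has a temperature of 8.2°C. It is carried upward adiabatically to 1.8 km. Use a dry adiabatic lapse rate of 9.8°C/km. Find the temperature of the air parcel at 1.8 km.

-6.5°C

300–1800 m, dry adiabatic: Δz = 1.5 km ⇒ ΔT = -14.7°C; T = -6.5°C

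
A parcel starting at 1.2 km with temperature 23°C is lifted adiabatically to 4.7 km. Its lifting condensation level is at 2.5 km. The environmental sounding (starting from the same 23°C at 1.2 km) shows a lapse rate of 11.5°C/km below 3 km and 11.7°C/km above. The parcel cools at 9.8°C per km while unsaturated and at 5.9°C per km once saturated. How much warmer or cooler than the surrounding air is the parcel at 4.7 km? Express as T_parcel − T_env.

Parcel:
  1200–2500 m, dry: Δz = 1.3 km ⇒ ΔT = -12.74°C; T = 10.26°C
  2500–4700 m, saturated: Δz = 2.2 km ⇒ ΔT = -12.98°C; T = -2.72°C
Environment:
  1200–3000 m, environment, lower layer: Δz = 1.8 km ⇒ ΔT = -20.7°C; T = 2.3°C
  3000–4700 m, environment, upper layer: Δz = 1.7 km ⇒ ΔT = -19.89°C; T = -17.59°C
T_parcel − T_env = -2.72 − (-17.59) = +14.87°C

+14.87°C (parcel warmer than environment)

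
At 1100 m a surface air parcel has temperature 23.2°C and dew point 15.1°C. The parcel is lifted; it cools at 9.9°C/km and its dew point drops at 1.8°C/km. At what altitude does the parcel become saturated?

2100 m

T and T_d converge at 9.9 − 1.8 = 8.1°C per km
Height above start = (23.2 − 15.1) / 8.1 = 1 km
LCL altitude = 1100 m + 1000 m = 2100 m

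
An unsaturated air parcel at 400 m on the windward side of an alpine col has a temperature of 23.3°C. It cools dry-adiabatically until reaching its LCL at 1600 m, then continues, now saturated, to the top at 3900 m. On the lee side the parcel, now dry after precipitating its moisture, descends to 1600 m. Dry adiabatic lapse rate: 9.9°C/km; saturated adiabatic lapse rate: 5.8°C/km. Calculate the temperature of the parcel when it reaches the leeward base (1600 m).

400–1600 m, dry: Δz = 1.2 km ⇒ ΔT = -11.88°C; T = 11.42°C
1600–3900 m, saturated: Δz = 2.3 km ⇒ ΔT = -13.34°C; T = -1.92°C
3900–1600 m, dry descent: Δz = 2.3 km ⇒ ΔT = +22.77°C; T = 20.85°C

20.85°C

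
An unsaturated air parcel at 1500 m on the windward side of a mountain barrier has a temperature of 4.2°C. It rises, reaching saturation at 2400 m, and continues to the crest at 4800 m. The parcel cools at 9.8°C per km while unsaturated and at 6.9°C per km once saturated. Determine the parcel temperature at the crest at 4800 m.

-21.18°C

1500 → 2400 m (dry, 9.8°C/km): ΔT = -9.8 × 0.9 = -8.82°C → T = -4.62°C
2400 → 4800 m (saturated, 6.9°C/km): ΔT = -6.9 × 2.4 = -16.56°C → T = -21.18°C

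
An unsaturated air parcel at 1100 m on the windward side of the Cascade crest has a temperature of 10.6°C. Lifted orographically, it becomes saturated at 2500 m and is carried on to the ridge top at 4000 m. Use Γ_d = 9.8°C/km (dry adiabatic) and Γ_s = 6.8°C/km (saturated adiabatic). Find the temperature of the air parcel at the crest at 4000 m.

1100 → 2500 m (dry, 9.8°C/km): ΔT = -9.8 × 1.4 = -13.72°C → T = -3.12°C
2500 → 4000 m (saturated, 6.8°C/km): ΔT = -6.8 × 1.5 = -10.2°C → T = -13.32°C

-13.32°C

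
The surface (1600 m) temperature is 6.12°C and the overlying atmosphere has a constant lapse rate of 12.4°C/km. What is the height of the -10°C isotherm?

2900 m

Height above start = (6.12 − (-10)) / 12.4 = 1.3 km
Altitude = 1600 m + 1300 m = 2900 m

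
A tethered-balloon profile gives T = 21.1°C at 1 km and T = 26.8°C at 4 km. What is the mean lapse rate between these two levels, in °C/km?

Γ = −ΔT/Δz = (21.1 − 26.8) / (4000 − 1000) m
  = -5.7°C / 3 km = -1.9°C/km

-1.9°C/km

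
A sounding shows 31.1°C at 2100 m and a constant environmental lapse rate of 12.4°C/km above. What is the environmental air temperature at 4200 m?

5.06°C

From 2100 m to 4200 m (environmental): cools by 12.4 × 2.1 = 26.04°C, giving 5.06°C.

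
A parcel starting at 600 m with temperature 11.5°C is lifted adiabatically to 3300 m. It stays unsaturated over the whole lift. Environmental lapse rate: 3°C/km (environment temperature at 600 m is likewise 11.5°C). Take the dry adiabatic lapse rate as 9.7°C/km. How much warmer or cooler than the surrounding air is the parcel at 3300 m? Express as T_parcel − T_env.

-18.09°C (parcel cooler than environment)

Parcel:
  Dry to 3300 m: -9.7 × 2.7 km = -26.19°C, so T = -14.69°C.
Environment:
  Environment to 3300 m: -3 × 2.7 km = -8.1°C, so T = 3.4°C.
T_parcel − T_env = -14.69 − 3.4 = -18.09°C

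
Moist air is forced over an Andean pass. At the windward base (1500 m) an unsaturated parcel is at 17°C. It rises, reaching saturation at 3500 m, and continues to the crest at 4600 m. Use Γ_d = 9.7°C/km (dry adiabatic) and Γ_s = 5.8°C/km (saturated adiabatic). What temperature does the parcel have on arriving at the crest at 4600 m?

From 1500 m to 3500 m (dry): cools by 9.7 × 2 = 19.4°C, giving -2.4°C.
From 3500 m to 4600 m (saturated): cools by 5.8 × 1.1 = 6.38°C, giving -8.78°C.

-8.78°C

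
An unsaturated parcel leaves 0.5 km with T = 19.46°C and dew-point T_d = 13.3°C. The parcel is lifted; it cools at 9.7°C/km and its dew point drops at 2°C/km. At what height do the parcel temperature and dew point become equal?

T and T_d converge at 9.7 − 2 = 7.7°C per km
Height above start = (19.46 − 13.3) / 7.7 = 0.8 km
LCL altitude = 500 m + 800 m = 1300 m

1.3 km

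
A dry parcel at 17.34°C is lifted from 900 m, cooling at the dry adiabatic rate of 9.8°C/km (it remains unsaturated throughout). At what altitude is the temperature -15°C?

4200 m

Height above start = (17.34 − (-15)) / 9.8 = 3.3 km
Altitude = 900 m + 3300 m = 4200 m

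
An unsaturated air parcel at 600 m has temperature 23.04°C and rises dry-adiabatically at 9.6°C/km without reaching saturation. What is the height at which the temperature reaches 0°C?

3000 m

Height above start = (23.04 − 0) / 9.6 = 2.4 km
Altitude = 600 m + 2400 m = 3000 m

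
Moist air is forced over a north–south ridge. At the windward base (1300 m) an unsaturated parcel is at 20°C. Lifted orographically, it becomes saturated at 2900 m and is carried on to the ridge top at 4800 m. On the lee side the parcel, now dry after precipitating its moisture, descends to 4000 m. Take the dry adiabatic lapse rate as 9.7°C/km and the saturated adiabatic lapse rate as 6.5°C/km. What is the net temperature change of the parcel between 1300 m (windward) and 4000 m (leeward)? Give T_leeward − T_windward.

1300 → 2900 m (dry, 9.7°C/km): ΔT = -9.7 × 1.6 = -15.52°C → T = 4.48°C
2900 → 4800 m (saturated, 6.5°C/km): ΔT = -6.5 × 1.9 = -12.35°C → T = -7.87°C
4800 → 4000 m (dry descent, 9.7°C/km): ΔT = +9.7 × 0.8 = +7.76°C → T = -0.11°C
Net change vs windward start: -0.11 − 20 = -20.11°C

-20.11°C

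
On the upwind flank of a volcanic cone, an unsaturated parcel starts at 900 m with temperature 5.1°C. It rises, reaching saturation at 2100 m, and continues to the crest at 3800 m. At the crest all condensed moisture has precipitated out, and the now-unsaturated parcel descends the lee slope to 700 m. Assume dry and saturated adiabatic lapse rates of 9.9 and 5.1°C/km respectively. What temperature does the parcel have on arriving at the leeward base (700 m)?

15.24°C

900–2100 m, dry: Δz = 1.2 km ⇒ ΔT = -11.88°C; T = -6.78°C
2100–3800 m, saturated: Δz = 1.7 km ⇒ ΔT = -8.67°C; T = -15.45°C
3800–700 m, dry descent: Δz = 3.1 km ⇒ ΔT = +30.69°C; T = 15.24°C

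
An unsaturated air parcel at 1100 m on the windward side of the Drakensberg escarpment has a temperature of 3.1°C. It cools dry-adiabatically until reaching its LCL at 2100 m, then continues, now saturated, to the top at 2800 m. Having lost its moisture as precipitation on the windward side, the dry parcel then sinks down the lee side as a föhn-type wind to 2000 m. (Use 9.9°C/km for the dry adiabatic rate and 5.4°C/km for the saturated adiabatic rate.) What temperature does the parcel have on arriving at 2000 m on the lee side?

-2.66°C

From 1100 m to 2100 m (dry): cools by 9.9 × 1 = 9.9°C, giving -6.8°C.
From 2100 m to 2800 m (saturated): cools by 5.4 × 0.7 = 3.78°C, giving -10.58°C.
From 2800 m to 2000 m (dry descent): warms by 9.9 × 0.8 = 7.92°C, giving -2.66°C.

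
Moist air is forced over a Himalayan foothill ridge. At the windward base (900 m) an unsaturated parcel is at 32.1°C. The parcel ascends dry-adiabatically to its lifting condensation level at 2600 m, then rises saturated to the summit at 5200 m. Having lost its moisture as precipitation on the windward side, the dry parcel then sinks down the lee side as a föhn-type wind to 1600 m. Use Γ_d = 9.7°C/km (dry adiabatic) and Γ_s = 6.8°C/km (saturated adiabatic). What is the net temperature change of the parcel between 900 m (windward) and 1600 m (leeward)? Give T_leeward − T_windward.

From 900 m to 2600 m (dry): cools by 9.7 × 1.7 = 16.49°C, giving 15.61°C.
From 2600 m to 5200 m (saturated): cools by 6.8 × 2.6 = 17.68°C, giving -2.07°C.
From 5200 m to 1600 m (dry descent): warms by 9.7 × 3.6 = 34.92°C, giving 32.85°C.
Net change vs windward start: 32.85 − 32.1 = +0.75°C

+0.75°C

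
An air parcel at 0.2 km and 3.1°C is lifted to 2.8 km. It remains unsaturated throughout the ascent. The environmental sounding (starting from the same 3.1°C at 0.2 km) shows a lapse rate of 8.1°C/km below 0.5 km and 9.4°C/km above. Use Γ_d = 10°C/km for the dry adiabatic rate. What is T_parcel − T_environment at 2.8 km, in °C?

Parcel:
  Dry to 2800 m: -10 × 2.6 km = -26°C, so T = -22.9°C.
Environment:
  Environment, lower layer to 500 m: -8.1 × 0.3 km = -2.43°C, so T = 0.67°C.
  Environment, upper layer to 2800 m: -9.4 × 2.3 km = -21.62°C, so T = -20.95°C.
T_parcel − T_env = -22.9 − (-20.95) = -1.95°C

-1.95°C (parcel cooler than environment)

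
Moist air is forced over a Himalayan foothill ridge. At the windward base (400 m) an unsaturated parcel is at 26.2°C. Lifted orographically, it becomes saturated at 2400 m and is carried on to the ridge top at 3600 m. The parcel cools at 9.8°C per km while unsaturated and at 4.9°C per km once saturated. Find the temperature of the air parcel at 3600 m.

0.72°C

400 → 2400 m (dry, 9.8°C/km): ΔT = -9.8 × 2 = -19.6°C → T = 6.6°C
2400 → 3600 m (saturated, 4.9°C/km): ΔT = -4.9 × 1.2 = -5.88°C → T = 0.72°C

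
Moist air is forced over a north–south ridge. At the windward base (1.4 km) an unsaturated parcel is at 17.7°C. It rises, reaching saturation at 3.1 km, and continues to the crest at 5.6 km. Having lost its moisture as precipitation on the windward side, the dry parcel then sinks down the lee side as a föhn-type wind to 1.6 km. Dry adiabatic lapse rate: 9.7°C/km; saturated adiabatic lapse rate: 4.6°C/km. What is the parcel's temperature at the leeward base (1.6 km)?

28.51°C

1400–3100 m, dry: Δz = 1.7 km ⇒ ΔT = -16.49°C; T = 1.21°C
3100–5600 m, saturated: Δz = 2.5 km ⇒ ΔT = -11.5°C; T = -10.29°C
5600–1600 m, dry descent: Δz = 4 km ⇒ ΔT = +38.8°C; T = 28.51°C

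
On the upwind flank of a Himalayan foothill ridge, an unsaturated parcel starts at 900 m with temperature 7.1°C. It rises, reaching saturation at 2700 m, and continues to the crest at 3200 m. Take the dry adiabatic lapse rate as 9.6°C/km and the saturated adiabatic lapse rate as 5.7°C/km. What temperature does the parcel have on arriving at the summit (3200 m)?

-13.03°C

Dry to 2700 m: -9.6 × 1.8 km = -17.28°C, so T = -10.18°C.
Saturated to 3200 m: -5.7 × 0.5 km = -2.85°C, so T = -13.03°C.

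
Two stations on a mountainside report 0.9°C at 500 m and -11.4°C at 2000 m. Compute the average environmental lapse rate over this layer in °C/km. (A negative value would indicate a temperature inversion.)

8.2°C/km

Γ = −ΔT/Δz = (0.9 − (-11.4)) / (2000 − 500) m
  = 12.3°C / 1.5 km = 8.2°C/km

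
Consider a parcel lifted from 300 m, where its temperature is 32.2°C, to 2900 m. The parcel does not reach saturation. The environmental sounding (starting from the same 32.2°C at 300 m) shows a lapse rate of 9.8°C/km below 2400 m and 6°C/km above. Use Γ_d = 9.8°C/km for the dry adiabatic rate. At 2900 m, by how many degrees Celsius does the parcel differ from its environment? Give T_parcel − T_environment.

-1.9°C (parcel cooler than environment)

Parcel:
  Dry to 2900 m: -9.8 × 2.6 km = -25.48°C, so T = 6.72°C.
Environment:
  Environment, lower layer to 2400 m: -9.8 × 2.1 km = -20.58°C, so T = 11.62°C.
  Environment, upper layer to 2900 m: -6 × 0.5 km = -3°C, so T = 8.62°C.
T_parcel − T_env = 6.72 − 8.62 = -1.9°C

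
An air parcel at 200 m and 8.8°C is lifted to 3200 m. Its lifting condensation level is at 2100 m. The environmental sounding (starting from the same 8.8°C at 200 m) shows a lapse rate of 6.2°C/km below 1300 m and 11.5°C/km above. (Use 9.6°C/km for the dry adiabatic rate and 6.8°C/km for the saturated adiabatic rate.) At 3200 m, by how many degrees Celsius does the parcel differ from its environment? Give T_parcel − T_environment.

+2.95°C (parcel warmer than environment)

Parcel:
  From 200 m to 2100 m (dry): cools by 9.6 × 1.9 = 18.24°C, giving -9.44°C.
  From 2100 m to 3200 m (saturated): cools by 6.8 × 1.1 = 7.48°C, giving -16.92°C.
Environment:
  From 200 m to 1300 m (environment, lower layer): cools by 6.2 × 1.1 = 6.82°C, giving 1.98°C.
  From 1300 m to 3200 m (environment, upper layer): cools by 11.5 × 1.9 = 21.85°C, giving -19.87°C.
T_parcel − T_env = -16.92 − (-19.87) = +2.95°C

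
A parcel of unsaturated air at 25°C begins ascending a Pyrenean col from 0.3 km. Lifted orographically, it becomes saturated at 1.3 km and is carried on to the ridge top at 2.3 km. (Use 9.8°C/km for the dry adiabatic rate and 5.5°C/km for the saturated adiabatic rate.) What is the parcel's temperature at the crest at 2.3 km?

From 300 m to 1300 m (dry): cools by 9.8 × 1 = 9.8°C, giving 15.2°C.
From 1300 m to 2300 m (saturated): cools by 5.5 × 1 = 5.5°C, giving 9.7°C.

9.7°C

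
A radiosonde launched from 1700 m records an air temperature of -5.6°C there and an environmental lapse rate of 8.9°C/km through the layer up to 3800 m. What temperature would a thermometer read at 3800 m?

-24.29°C

From 1700 m to 3800 m (environmental): cools by 8.9 × 2.1 = 18.69°C, giving -24.29°C.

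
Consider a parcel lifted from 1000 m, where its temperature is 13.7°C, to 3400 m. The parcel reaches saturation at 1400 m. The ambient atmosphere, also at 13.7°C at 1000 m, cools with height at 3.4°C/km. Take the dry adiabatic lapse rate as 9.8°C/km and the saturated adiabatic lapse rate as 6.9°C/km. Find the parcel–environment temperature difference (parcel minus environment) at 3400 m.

-9.56°C (parcel cooler than environment)

Parcel:
  Dry to 1400 m: -9.8 × 0.4 km = -3.92°C, so T = 9.78°C.
  Saturated to 3400 m: -6.9 × 2 km = -13.8°C, so T = -4.02°C.
Environment:
  Environment to 3400 m: -3.4 × 2.4 km = -8.16°C, so T = 5.54°C.
T_parcel − T_env = -4.02 − 5.54 = -9.56°C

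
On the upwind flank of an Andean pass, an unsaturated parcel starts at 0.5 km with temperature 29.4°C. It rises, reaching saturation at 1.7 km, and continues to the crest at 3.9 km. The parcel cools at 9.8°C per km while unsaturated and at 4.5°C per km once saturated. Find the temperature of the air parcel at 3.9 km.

7.74°C

Dry to 1700 m: -9.8 × 1.2 km = -11.76°C, so T = 17.64°C.
Saturated to 3900 m: -4.5 × 2.2 km = -9.9°C, so T = 7.74°C.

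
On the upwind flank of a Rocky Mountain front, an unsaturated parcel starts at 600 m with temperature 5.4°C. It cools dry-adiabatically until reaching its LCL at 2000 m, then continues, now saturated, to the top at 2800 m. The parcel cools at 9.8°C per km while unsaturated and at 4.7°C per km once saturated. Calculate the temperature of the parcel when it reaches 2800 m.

600 → 2000 m (dry, 9.8°C/km): ΔT = -9.8 × 1.4 = -13.72°C → T = -8.32°C
2000 → 2800 m (saturated, 4.7°C/km): ΔT = -4.7 × 0.8 = -3.76°C → T = -12.08°C

-12.08°C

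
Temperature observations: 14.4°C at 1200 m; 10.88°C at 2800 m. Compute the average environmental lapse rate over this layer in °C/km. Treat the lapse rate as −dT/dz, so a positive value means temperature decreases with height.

Γ = −ΔT/Δz = (14.4 − 10.88) / (2800 − 1200) m
  = 3.52°C / 1.6 km = 2.2°C/km

2.2°C/km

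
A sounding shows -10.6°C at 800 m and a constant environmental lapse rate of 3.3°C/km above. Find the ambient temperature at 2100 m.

Environmental to 2100 m: -3.3 × 1.3 km = -4.29°C, so T = -14.89°C.

-14.89°C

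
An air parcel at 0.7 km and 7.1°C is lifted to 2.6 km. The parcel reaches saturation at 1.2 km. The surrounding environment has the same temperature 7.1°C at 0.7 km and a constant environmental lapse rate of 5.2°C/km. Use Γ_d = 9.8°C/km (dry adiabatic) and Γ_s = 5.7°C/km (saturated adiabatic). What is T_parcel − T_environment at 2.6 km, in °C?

Parcel:
  Dry to 1200 m: -9.8 × 0.5 km = -4.9°C, so T = 2.2°C.
  Saturated to 2600 m: -5.7 × 1.4 km = -7.98°C, so T = -5.78°C.
Environment:
  Environment to 2600 m: -5.2 × 1.9 km = -9.88°C, so T = -2.78°C.
T_parcel − T_env = -5.78 − (-2.78) = -3°C

-3°C (parcel cooler than environment)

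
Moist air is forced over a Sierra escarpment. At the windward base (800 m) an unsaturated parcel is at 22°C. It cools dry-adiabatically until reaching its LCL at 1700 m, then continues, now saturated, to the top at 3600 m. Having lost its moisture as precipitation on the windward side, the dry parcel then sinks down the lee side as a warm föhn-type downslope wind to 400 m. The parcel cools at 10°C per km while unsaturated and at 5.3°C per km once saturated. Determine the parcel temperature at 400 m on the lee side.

800 → 1700 m (dry, 10°C/km): ΔT = -10 × 0.9 = -9°C → T = 13°C
1700 → 3600 m (saturated, 5.3°C/km): ΔT = -5.3 × 1.9 = -10.07°C → T = 2.93°C
3600 → 400 m (dry descent, 10°C/km): ΔT = +10 × 3.2 = +32°C → T = 34.93°C

34.93°C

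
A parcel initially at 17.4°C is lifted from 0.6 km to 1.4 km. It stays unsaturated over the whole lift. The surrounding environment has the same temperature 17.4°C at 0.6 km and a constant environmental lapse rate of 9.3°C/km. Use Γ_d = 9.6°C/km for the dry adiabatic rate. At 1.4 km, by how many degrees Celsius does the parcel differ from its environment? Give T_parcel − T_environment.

-0.24°C (parcel cooler than environment)

Parcel:
  From 600 m to 1400 m (dry): cools by 9.6 × 0.8 = 7.68°C, giving 9.72°C.
Environment:
  From 600 m to 1400 m (environment): cools by 9.3 × 0.8 = 7.44°C, giving 9.96°C.
T_parcel − T_env = 9.72 − 9.96 = -0.24°C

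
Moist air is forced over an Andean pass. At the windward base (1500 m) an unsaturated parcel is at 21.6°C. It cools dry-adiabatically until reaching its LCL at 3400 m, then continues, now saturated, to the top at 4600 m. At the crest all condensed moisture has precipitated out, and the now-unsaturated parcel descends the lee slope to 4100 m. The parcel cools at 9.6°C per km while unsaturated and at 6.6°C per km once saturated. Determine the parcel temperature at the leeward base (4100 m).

0.24°C

Dry to 3400 m: -9.6 × 1.9 km = -18.24°C, so T = 3.36°C.
Saturated to 4600 m: -6.6 × 1.2 km = -7.92°C, so T = -4.56°C.
Dry descent to 4100 m: +9.6 × 0.5 km = +4.8°C, so T = 0.24°C.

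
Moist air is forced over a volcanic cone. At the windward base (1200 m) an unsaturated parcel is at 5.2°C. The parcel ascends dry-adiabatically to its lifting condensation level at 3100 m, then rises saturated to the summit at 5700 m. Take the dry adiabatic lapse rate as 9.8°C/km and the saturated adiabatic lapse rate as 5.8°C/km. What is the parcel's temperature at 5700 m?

1200 → 3100 m (dry, 9.8°C/km): ΔT = -9.8 × 1.9 = -18.62°C → T = -13.42°C
3100 → 5700 m (saturated, 5.8°C/km): ΔT = -5.8 × 2.6 = -15.08°C → T = -28.5°C

-28.5°C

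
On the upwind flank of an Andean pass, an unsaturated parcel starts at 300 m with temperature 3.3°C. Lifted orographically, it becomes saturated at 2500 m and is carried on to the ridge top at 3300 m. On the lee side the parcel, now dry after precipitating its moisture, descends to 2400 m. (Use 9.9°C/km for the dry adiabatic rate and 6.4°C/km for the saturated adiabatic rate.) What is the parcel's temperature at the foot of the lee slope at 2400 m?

-14.69°C

300 → 2500 m (dry, 9.9°C/km): ΔT = -9.9 × 2.2 = -21.78°C → T = -18.48°C
2500 → 3300 m (saturated, 6.4°C/km): ΔT = -6.4 × 0.8 = -5.12°C → T = -23.6°C
3300 → 2400 m (dry descent, 9.9°C/km): ΔT = +9.9 × 0.9 = +8.91°C → T = -14.69°C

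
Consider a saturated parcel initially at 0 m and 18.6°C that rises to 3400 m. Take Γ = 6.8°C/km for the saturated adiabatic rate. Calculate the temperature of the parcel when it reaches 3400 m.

From 0 m to 3400 m (saturated adiabatic): cools by 6.8 × 3.4 = 23.12°C, giving -4.52°C.

-4.52°C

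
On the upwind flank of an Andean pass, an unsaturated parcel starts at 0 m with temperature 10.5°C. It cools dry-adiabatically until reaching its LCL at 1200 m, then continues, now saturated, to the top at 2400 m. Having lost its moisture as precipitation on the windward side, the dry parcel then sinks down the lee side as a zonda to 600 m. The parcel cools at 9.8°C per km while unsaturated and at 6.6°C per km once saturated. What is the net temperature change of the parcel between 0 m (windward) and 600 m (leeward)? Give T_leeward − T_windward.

-2.04°C

0–1200 m, dry: Δz = 1.2 km ⇒ ΔT = -11.76°C; T = -1.26°C
1200–2400 m, saturated: Δz = 1.2 km ⇒ ΔT = -7.92°C; T = -9.18°C
2400–600 m, dry descent: Δz = 1.8 km ⇒ ΔT = +17.64°C; T = 8.46°C
Net change vs windward start: 8.46 − 10.5 = -2.04°C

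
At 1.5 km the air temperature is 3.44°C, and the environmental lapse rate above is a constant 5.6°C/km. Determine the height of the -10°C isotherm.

Height above start = (3.44 − (-10)) / 5.6 = 2.4 km
Altitude = 1500 m + 2400 m = 3900 m

3.9 km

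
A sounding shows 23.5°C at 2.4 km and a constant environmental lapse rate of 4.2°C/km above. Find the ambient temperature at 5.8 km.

Environmental to 5800 m: -4.2 × 3.4 km = -14.28°C, so T = 9.22°C.

9.22°C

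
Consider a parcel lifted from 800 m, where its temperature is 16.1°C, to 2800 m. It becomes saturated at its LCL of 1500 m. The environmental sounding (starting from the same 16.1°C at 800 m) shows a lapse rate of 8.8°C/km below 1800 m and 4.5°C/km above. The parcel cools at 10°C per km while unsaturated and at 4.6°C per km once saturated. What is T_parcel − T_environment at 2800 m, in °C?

Parcel:
  800–1500 m, dry: Δz = 0.7 km ⇒ ΔT = -7°C; T = 9.1°C
  1500–2800 m, saturated: Δz = 1.3 km ⇒ ΔT = -5.98°C; T = 3.12°C
Environment:
  800–1800 m, environment, lower layer: Δz = 1 km ⇒ ΔT = -8.8°C; T = 7.3°C
  1800–2800 m, environment, upper layer: Δz = 1 km ⇒ ΔT = -4.5°C; T = 2.8°C
T_parcel − T_env = 3.12 − 2.8 = +0.32°C

+0.32°C (parcel warmer than environment)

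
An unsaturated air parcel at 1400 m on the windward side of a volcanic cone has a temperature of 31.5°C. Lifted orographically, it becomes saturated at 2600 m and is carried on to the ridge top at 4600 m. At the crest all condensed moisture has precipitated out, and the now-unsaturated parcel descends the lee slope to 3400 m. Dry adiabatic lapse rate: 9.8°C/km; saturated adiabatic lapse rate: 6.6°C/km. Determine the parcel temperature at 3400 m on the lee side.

18.3°C

From 1400 m to 2600 m (dry): cools by 9.8 × 1.2 = 11.76°C, giving 19.74°C.
From 2600 m to 4600 m (saturated): cools by 6.6 × 2 = 13.2°C, giving 6.54°C.
From 4600 m to 3400 m (dry descent): warms by 9.8 × 1.2 = 11.76°C, giving 18.3°C.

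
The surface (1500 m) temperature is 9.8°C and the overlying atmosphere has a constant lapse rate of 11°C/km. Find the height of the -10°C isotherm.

Height above start = (9.8 − (-10)) / 11 = 1.8 km
Altitude = 1500 m + 1800 m = 3300 m

3300 m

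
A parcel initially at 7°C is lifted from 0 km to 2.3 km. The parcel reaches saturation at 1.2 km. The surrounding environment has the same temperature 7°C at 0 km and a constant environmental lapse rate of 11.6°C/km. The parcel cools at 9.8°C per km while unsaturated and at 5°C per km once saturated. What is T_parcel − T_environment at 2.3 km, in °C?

+9.42°C (parcel warmer than environment)

Parcel:
  0 → 1200 m (dry, 9.8°C/km): ΔT = -9.8 × 1.2 = -11.76°C → T = -4.76°C
  1200 → 2300 m (saturated, 5°C/km): ΔT = -5 × 1.1 = -5.5°C → T = -10.26°C
Environment:
  0 → 2300 m (environment, 11.6°C/km): ΔT = -11.6 × 2.3 = -26.68°C → T = -19.68°C
T_parcel − T_env = -10.26 − (-19.68) = +9.42°C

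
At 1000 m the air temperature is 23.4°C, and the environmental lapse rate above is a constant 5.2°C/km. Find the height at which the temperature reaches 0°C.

5500 m

Height above start = (23.4 − 0) / 5.2 = 4.5 km
Altitude = 1000 m + 4500 m = 5500 m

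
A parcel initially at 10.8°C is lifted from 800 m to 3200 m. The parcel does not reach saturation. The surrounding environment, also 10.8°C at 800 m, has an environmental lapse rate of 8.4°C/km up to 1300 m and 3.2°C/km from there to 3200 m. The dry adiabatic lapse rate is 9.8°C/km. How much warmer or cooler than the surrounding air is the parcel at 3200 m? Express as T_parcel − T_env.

Parcel:
  From 800 m to 3200 m (dry): cools by 9.8 × 2.4 = 23.52°C, giving -12.72°C.
Environment:
  From 800 m to 1300 m (environment, lower layer): cools by 8.4 × 0.5 = 4.2°C, giving 6.6°C.
  From 1300 m to 3200 m (environment, upper layer): cools by 3.2 × 1.9 = 6.08°C, giving 0.52°C.
T_parcel − T_env = -12.72 − 0.52 = -13.24°C

-13.24°C (parcel cooler than environment)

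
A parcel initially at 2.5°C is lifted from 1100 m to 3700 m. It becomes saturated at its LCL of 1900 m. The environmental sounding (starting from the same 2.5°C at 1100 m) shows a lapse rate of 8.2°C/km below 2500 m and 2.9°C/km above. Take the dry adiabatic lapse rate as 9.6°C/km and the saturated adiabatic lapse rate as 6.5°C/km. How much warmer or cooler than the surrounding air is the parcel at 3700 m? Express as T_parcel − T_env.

Parcel:
  Dry to 1900 m: -9.6 × 0.8 km = -7.68°C, so T = -5.18°C.
  Saturated to 3700 m: -6.5 × 1.8 km = -11.7°C, so T = -16.88°C.
Environment:
  Environment, lower layer to 2500 m: -8.2 × 1.4 km = -11.48°C, so T = -8.98°C.
  Environment, upper layer to 3700 m: -2.9 × 1.2 km = -3.48°C, so T = -12.46°C.
T_parcel − T_env = -16.88 − (-12.46) = -4.42°C

-4.42°C (parcel cooler than environment)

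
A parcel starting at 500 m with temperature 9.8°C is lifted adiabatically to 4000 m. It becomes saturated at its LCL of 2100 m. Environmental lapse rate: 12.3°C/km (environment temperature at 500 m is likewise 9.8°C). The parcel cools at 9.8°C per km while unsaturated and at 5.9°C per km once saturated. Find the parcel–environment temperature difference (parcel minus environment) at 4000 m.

Parcel:
  500–2100 m, dry: Δz = 1.6 km ⇒ ΔT = -15.68°C; T = -5.88°C
  2100–4000 m, saturated: Δz = 1.9 km ⇒ ΔT = -11.21°C; T = -17.09°C
Environment:
  500–4000 m, environment: Δz = 3.5 km ⇒ ΔT = -43.05°C; T = -33.25°C
T_parcel − T_env = -17.09 − (-33.25) = +16.16°C

+16.16°C (parcel warmer than environment)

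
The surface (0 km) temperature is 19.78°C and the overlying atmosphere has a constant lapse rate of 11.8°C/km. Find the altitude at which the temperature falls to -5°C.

2.1 km

Height above start = (19.78 − (-5)) / 11.8 = 2.1 km
Altitude = 0 m + 2100 m = 2100 m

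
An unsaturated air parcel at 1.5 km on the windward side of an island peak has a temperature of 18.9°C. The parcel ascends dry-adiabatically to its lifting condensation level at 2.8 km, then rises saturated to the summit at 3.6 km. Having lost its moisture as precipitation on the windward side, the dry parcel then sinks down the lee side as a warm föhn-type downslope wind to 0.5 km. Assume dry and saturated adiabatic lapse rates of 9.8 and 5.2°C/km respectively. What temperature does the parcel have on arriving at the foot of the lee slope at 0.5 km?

1500 → 2800 m (dry, 9.8°C/km): ΔT = -9.8 × 1.3 = -12.74°C → T = 6.16°C
2800 → 3600 m (saturated, 5.2°C/km): ΔT = -5.2 × 0.8 = -4.16°C → T = 2°C
3600 → 500 m (dry descent, 9.8°C/km): ΔT = +9.8 × 3.1 = +30.38°C → T = 32.38°C

32.38°C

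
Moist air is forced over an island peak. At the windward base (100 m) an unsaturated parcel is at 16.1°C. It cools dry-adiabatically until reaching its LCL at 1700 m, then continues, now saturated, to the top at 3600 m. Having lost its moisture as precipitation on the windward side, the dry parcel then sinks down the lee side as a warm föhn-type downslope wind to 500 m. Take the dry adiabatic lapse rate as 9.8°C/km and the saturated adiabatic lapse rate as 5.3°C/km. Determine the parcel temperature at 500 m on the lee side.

Dry to 1700 m: -9.8 × 1.6 km = -15.68°C, so T = 0.42°C.
Saturated to 3600 m: -5.3 × 1.9 km = -10.07°C, so T = -9.65°C.
Dry descent to 500 m: +9.8 × 3.1 km = +30.38°C, so T = 20.73°C.

20.73°C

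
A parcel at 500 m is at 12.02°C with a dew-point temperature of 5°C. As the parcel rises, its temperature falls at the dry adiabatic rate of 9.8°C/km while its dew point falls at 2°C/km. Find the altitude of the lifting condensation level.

T and T_d converge at 9.8 − 2 = 7.8°C per km
Height above start = (12.02 − 5) / 7.8 = 0.9 km
LCL altitude = 500 m + 900 m = 1400 m

1400 m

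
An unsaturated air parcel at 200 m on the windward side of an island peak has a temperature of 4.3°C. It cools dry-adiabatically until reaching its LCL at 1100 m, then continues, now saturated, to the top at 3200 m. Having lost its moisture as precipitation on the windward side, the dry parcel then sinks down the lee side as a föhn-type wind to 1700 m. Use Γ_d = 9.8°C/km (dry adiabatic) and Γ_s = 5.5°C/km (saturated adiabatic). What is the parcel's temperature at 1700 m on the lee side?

200–1100 m, dry: Δz = 0.9 km ⇒ ΔT = -8.82°C; T = -4.52°C
1100–3200 m, saturated: Δz = 2.1 km ⇒ ΔT = -11.55°C; T = -16.07°C
3200–1700 m, dry descent: Δz = 1.5 km ⇒ ΔT = +14.7°C; T = -1.37°C

-1.37°C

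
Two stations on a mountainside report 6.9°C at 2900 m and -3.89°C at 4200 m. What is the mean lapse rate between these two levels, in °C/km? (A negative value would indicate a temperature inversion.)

Γ = −ΔT/Δz = (6.9 − (-3.89)) / (4200 − 2900) m
  = 10.79°C / 1.3 km = 8.3°C/km

8.3°C/km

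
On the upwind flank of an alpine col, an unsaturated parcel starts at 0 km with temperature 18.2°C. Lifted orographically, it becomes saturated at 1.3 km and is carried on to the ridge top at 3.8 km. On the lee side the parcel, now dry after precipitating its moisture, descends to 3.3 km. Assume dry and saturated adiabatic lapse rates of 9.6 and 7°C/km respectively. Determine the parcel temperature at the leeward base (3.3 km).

0 → 1300 m (dry, 9.6°C/km): ΔT = -9.6 × 1.3 = -12.48°C → T = 5.72°C
1300 → 3800 m (saturated, 7°C/km): ΔT = -7 × 2.5 = -17.5°C → T = -11.78°C
3800 → 3300 m (dry descent, 9.6°C/km): ΔT = +9.6 × 0.5 = +4.8°C → T = -6.98°C

-6.98°C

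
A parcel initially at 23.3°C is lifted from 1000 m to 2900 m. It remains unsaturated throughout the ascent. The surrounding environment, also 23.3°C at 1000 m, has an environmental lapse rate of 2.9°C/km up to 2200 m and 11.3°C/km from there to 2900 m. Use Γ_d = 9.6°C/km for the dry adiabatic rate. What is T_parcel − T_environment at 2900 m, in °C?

Parcel:
  Dry to 2900 m: -9.6 × 1.9 km = -18.24°C, so T = 5.06°C.
Environment:
  Environment, lower layer to 2200 m: -2.9 × 1.2 km = -3.48°C, so T = 19.82°C.
  Environment, upper layer to 2900 m: -11.3 × 0.7 km = -7.91°C, so T = 11.91°C.
T_parcel − T_env = 5.06 − 11.91 = -6.85°C

-6.85°C (parcel cooler than environment)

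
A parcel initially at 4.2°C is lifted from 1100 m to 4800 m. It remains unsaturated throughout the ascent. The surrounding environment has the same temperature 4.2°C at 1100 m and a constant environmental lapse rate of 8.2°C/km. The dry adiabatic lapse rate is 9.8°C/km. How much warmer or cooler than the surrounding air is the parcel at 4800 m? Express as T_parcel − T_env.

-5.92°C (parcel cooler than environment)

Parcel:
  1100 → 4800 m (dry, 9.8°C/km): ΔT = -9.8 × 3.7 = -36.26°C → T = -32.06°C
Environment:
  1100 → 4800 m (environment, 8.2°C/km): ΔT = -8.2 × 3.7 = -30.34°C → T = -26.14°C
T_parcel − T_env = -32.06 − (-26.14) = -5.92°C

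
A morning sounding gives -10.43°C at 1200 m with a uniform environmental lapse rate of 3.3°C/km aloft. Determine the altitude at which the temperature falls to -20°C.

Height above start = (-10.43 − (-20)) / 3.3 = 2.9 km
Altitude = 1200 m + 2900 m = 4100 m

4100 m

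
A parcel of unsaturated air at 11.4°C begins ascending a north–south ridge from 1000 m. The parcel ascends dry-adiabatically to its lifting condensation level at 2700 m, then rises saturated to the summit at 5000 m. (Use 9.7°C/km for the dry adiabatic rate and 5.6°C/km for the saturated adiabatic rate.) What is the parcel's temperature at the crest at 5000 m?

From 1000 m to 2700 m (dry): cools by 9.7 × 1.7 = 16.49°C, giving -5.09°C.
From 2700 m to 5000 m (saturated): cools by 5.6 × 2.3 = 12.88°C, giving -17.97°C.

-17.97°C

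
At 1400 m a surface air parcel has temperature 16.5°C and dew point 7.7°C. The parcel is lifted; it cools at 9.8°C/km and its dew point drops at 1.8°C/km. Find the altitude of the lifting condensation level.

2500 m

T and T_d converge at 9.8 − 1.8 = 8°C per km
Height above start = (16.5 − 7.7) / 8 = 1.1 km
LCL altitude = 1400 m + 1100 m = 2500 m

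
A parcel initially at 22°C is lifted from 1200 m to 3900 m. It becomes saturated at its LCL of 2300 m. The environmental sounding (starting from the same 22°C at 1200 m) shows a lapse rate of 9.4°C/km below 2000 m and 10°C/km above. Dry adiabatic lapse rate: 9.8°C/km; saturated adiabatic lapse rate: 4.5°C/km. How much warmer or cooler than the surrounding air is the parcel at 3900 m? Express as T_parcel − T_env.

Parcel:
  Dry to 2300 m: -9.8 × 1.1 km = -10.78°C, so T = 11.22°C.
  Saturated to 3900 m: -4.5 × 1.6 km = -7.2°C, so T = 4.02°C.
Environment:
  Environment, lower layer to 2000 m: -9.4 × 0.8 km = -7.52°C, so T = 14.48°C.
  Environment, upper layer to 3900 m: -10 × 1.9 km = -19°C, so T = -4.52°C.
T_parcel − T_env = 4.02 − (-4.52) = +8.54°C

+8.54°C (parcel warmer than environment)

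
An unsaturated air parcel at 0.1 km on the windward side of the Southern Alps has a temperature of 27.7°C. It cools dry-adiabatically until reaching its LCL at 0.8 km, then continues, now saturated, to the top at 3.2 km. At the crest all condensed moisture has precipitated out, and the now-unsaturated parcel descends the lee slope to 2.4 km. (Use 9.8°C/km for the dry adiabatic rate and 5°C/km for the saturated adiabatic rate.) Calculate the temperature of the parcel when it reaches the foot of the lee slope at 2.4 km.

16.68°C

Dry to 800 m: -9.8 × 0.7 km = -6.86°C, so T = 20.84°C.
Saturated to 3200 m: -5 × 2.4 km = -12°C, so T = 8.84°C.
Dry descent to 2400 m: +9.8 × 0.8 km = +7.84°C, so T = 16.68°C.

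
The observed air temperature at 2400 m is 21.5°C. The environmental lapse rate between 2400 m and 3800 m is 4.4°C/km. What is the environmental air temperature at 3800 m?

2400–3800 m, environmental: Δz = 1.4 km ⇒ ΔT = -6.16°C; T = 15.34°C

15.34°C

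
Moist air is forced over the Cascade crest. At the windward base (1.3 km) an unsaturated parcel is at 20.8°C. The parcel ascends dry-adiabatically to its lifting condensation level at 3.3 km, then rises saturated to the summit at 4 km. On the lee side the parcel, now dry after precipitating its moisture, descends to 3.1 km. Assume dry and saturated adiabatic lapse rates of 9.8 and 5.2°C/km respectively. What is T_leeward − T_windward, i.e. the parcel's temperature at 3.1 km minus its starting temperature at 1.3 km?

Dry to 3300 m: -9.8 × 2 km = -19.6°C, so T = 1.2°C.
Saturated to 4000 m: -5.2 × 0.7 km = -3.64°C, so T = -2.44°C.
Dry descent to 3100 m: +9.8 × 0.9 km = +8.82°C, so T = 6.38°C.
Net change vs windward start: 6.38 − 20.8 = -14.42°C

-14.42°C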